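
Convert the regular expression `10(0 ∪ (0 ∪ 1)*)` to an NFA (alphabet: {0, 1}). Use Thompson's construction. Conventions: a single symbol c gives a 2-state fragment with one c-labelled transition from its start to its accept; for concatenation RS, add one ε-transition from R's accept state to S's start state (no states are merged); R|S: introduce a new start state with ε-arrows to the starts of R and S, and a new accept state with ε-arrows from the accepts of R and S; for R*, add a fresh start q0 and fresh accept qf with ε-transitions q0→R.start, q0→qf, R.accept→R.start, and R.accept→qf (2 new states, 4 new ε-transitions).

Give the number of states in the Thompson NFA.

Bottom-up over the parse tree:
Each of the 5 symbol leaves contributes a 2-state fragment.
  0 ∪ 1 = 6 states
  (0 ∪ 1)* = 8 states
  0 ∪ (0 ∪ 1)* = 12 states
  10(0 ∪ (0 ∪ 1)*) = 16 states

16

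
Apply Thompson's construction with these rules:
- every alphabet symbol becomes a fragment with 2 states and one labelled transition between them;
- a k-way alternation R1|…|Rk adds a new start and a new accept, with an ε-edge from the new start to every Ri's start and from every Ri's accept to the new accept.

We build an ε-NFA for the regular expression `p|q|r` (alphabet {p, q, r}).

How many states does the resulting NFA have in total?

8

Per subexpression:
Each of the 3 symbol leaves contributes a 2-state fragment.
  p|q|r → 8 states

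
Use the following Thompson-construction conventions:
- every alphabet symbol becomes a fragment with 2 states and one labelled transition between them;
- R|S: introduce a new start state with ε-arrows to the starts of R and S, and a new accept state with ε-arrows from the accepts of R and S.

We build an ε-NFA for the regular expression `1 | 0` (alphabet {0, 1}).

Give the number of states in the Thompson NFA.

6

Building bottom-up:
Each of the 2 symbol leaves contributes a 2-state fragment.
  1 | 0 — 6 states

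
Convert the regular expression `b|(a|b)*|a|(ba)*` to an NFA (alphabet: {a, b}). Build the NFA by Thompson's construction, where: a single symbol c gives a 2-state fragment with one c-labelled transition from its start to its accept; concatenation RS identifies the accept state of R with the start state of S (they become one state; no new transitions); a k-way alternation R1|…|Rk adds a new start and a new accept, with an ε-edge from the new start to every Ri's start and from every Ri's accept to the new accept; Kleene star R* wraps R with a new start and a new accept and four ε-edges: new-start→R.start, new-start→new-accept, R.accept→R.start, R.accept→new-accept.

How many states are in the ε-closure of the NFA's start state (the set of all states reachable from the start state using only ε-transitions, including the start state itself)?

12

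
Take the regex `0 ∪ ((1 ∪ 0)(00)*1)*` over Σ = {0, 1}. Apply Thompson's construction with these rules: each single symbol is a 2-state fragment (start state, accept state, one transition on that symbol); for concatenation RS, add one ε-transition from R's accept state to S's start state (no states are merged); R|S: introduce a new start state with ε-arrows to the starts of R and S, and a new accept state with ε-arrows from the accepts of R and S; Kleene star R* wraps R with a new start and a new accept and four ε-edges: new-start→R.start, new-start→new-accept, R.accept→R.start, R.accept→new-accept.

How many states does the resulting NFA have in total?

By structural recursion:
Each of the 6 symbol leaves contributes a 2-state fragment.
  1 ∪ 0 → 6 states
  00 → 4 states
  (00)* → 6 states
  (1 ∪ 0)(00)*1 → 14 states
  ((1 ∪ 0)(00)*1)* → 16 states
  0 ∪ ((1 ∪ 0)(00)*1)* → 20 states

20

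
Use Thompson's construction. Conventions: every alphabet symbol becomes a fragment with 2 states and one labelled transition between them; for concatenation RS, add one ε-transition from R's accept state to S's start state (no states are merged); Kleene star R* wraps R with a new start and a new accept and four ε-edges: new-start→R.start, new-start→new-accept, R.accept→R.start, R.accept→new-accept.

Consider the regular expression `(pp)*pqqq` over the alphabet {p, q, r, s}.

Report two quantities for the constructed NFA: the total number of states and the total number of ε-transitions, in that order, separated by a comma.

Building bottom-up:
Each of the 6 symbol leaves contributes 2 states and 0 ε-transitions.
  pp = 4 states, 1 ε-transition
  (pp)* = 6 states, 5 ε-transitions
  (pp)*pqqq = 14 states, 9 ε-transitions

14, 9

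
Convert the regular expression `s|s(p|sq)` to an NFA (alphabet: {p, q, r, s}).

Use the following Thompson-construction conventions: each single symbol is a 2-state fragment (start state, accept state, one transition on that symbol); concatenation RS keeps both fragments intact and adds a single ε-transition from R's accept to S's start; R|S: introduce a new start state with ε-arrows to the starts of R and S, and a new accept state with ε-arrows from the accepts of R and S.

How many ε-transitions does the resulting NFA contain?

10

Per subexpression:
Each of the 5 symbol leaves contributes 0 ε-transitions.
  sq : 1 ε-transition
  p|sq : 5 ε-transitions
  s(p|sq) : 6 ε-transitions
  s|s(p|sq) : 10 ε-transitions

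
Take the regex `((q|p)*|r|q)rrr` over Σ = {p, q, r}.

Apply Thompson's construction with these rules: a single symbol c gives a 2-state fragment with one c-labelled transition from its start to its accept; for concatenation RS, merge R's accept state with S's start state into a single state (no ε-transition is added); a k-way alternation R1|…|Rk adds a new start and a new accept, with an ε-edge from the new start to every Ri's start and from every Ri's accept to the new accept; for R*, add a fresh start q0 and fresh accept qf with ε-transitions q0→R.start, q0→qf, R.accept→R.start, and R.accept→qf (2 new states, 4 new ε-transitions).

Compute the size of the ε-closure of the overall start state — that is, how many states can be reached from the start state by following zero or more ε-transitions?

9

Let C(F) = |ε-closure(F.start)| within fragment F, and note whether F accepts ε. Symbol fragments have C = 1 and do not accept ε. Then:
  q|p : |ε-closure| = 1 + 1 + 1 = 3 (the new accept is not ε-reachable since no branch accepts ε)
  (q|p)* : the star's fresh start ε-reaches both the body's start and the fresh accept: |ε-closure| = 2 + 3 = 5
  (q|p)*|r|q : new start ε-reaches every alternative's start; at least one alternative accepts ε, so the union's new accept is reached too: |ε-closure| = 1 + 5 + 1 + 1 + 1 = 9
  ((q|p)*|r|q)rrr : |ε-closure| = 9 + (1−1) = 9 (closure spills across the concat boundary because the left factor accepts ε)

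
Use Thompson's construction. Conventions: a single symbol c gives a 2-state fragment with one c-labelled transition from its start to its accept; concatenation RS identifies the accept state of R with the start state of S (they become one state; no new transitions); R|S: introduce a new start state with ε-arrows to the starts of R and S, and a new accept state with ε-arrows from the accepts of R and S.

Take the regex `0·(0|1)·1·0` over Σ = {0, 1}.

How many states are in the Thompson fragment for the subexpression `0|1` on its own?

Fragment for `0|1`:
Each of the 2 symbol leaves contributes a 2-state fragment.
  0|1 — 6 states

6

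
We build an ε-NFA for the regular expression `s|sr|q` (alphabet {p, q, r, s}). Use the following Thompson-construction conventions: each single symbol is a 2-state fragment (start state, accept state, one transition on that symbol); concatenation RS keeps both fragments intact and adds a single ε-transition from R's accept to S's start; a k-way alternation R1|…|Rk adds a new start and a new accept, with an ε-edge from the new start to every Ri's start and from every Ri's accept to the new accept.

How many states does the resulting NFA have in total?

Building bottom-up:
Each of the 4 symbol leaves contributes a 2-state fragment.
  sr : 4 states
  s|sr|q : 10 states

10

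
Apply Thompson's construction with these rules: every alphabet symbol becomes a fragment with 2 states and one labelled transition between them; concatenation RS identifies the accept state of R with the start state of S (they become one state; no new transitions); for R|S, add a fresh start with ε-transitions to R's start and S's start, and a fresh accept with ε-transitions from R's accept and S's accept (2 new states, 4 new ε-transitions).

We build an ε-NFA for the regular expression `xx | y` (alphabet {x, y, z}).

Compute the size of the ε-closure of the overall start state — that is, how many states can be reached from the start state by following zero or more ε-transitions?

Work bottom-up. For each fragment F, track |ε-closure(F.start)| and whether F's accept lies in that closure (i.e. whether F accepts ε). A single-symbol fragment has closure size 1 and does not accept ε.
  xx → same as the first factor's closure: |ε-closure| = 1
  xx | y → |ε-closure| = 1 + 1 + 1 = 3 (the new accept is not ε-reachable since no branch accepts ε)

3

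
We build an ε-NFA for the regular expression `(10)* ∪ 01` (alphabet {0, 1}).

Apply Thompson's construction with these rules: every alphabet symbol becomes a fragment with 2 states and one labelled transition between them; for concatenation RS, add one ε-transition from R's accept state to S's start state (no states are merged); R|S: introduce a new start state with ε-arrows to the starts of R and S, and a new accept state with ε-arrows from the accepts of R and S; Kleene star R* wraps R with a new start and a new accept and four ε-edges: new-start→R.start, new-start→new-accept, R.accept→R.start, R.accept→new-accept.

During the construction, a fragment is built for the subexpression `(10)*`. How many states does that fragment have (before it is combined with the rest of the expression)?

6

Fragment for `(10)*`:
Each of the 2 symbol leaves contributes a 2-state fragment.
  10 : 4 states
  (10)* : 6 states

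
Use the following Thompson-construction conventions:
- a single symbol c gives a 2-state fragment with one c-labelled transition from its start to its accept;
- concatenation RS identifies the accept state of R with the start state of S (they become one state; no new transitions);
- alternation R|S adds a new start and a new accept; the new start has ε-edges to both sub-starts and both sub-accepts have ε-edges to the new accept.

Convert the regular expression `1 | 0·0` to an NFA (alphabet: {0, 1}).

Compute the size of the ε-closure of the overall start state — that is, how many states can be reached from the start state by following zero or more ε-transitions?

3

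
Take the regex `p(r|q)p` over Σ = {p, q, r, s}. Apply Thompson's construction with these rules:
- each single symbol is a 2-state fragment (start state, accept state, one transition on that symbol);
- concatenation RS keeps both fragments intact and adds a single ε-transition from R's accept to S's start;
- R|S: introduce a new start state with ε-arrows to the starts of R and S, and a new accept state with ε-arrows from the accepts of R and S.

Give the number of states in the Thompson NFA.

10

Building bottom-up:
Each of the 4 symbol leaves contributes a 2-state fragment.
  r|q = 6 states
  p(r|q)p = 10 states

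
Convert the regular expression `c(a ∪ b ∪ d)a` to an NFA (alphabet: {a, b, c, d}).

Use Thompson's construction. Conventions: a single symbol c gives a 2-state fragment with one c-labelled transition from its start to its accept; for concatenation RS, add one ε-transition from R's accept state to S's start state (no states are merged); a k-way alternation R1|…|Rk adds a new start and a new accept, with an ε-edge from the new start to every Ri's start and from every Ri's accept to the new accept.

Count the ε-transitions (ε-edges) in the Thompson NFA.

Recursing over subexpressions:
Each of the 5 symbol leaves contributes 0 ε-transitions.
  a ∪ b ∪ d — 6 ε-transitions
  c(a ∪ b ∪ d)a — 8 ε-transitions

8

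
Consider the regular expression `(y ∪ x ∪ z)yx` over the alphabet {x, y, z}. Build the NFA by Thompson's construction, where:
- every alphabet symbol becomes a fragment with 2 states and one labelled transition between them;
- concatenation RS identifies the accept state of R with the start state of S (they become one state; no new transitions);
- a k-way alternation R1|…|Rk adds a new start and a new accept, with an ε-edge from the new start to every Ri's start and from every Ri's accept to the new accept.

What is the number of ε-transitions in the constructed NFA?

Building bottom-up:
Each of the 5 symbol leaves contributes 0 ε-transitions.
  y ∪ x ∪ z : 6 ε-transitions
  (y ∪ x ∪ z)yx : 6 ε-transitions

6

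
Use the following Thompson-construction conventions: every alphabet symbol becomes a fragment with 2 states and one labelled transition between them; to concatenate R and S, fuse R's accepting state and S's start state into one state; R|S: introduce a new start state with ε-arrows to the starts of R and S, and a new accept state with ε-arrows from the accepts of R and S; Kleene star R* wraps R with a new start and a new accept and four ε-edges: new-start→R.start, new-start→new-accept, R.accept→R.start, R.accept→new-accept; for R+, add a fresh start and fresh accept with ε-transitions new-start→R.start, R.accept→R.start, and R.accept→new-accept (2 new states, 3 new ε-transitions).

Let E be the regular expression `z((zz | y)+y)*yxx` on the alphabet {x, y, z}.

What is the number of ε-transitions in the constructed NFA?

11

Recursing over subexpressions:
Each of the 8 symbol leaves contributes 0 ε-transitions.
  zz → 0 ε-transitions
  zz | y → 4 ε-transitions
  (zz | y)+ → 7 ε-transitions
  (zz | y)+y → 7 ε-transitions
  ((zz | y)+y)* → 11 ε-transitions
  z((zz | y)+y)*yxx → 11 ε-transitions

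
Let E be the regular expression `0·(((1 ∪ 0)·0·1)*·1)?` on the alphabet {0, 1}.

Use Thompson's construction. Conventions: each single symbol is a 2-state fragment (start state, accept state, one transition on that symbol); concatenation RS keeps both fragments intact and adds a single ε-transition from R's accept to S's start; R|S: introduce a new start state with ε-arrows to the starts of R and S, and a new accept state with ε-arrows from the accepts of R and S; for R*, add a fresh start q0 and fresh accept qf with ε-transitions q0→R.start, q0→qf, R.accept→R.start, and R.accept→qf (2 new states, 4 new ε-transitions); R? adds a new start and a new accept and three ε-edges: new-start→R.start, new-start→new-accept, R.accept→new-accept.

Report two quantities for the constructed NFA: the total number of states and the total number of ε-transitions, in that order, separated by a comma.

18, 15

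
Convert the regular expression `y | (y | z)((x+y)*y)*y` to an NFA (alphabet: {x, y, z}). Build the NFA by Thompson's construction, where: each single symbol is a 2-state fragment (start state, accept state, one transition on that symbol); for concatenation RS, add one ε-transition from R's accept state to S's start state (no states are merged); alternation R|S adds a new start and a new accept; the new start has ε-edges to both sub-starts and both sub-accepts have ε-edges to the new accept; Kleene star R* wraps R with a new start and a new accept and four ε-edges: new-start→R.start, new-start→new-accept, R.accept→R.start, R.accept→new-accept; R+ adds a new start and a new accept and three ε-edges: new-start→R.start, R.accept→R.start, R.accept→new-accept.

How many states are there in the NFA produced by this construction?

By structural recursion:
Each of the 7 symbol leaves contributes a 2-state fragment.
  y | z → 6 states
  x+ → 4 states
  x+y → 6 states
  (x+y)* → 8 states
  (x+y)*y → 10 states
  ((x+y)*y)* → 12 states
  (y | z)((x+y)*y)*y → 20 states
  y | (y | z)((x+y)*y)*y → 24 states

24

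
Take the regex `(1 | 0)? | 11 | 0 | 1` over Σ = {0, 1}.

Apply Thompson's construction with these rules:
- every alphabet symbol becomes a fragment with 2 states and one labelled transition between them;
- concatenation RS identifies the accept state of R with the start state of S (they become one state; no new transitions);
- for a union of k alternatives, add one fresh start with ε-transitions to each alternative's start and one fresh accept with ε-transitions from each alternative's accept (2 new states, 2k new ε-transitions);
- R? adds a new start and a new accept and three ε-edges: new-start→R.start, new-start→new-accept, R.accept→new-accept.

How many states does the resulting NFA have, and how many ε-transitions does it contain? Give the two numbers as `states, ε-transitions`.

17, 15

By structural recursion:
Each of the 6 symbol leaves contributes 2 states and 0 ε-transitions.
  1 | 0 = 6 states, 4 ε-transitions
  (1 | 0)? = 8 states, 7 ε-transitions
  11 = 3 states, 0 ε-transitions
  (1 | 0)? | 11 | 0 | 1 = 17 states, 15 ε-transitions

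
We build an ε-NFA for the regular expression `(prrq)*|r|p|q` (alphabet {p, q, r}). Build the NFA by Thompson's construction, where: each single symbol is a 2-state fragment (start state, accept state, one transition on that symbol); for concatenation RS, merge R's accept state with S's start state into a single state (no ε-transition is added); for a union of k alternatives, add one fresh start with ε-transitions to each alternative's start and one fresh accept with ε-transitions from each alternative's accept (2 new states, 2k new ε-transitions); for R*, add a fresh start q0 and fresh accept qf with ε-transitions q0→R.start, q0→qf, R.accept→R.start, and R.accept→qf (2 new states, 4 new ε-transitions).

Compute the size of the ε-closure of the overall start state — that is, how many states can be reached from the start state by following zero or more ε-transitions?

8

Work bottom-up. For each fragment F, track |ε-closure(F.start)| and whether F's accept lies in that closure (i.e. whether F accepts ε). A single-symbol fragment has closure size 1 and does not accept ε.
  prrq — C equals the left operand's closure size = 1 (its accept is not ε-reachable, so the closure stops there)
  (prrq)* — the star's fresh start ε-reaches both the body's start and the fresh accept: C = 2 + 1 = 3
  (prrq)*|r|p|q — C = 1 (new start) + (3 + 1 + 1 + 1) + 1 (new accept, since some branch ε-reaches its own accept) = 8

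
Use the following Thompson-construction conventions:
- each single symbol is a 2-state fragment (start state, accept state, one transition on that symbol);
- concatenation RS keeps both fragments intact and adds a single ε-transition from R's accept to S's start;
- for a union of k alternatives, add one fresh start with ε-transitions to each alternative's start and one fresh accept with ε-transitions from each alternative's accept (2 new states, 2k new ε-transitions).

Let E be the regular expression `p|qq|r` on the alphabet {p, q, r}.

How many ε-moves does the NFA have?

7

Recursing over subexpressions:
Each of the 4 symbol leaves contributes 0 ε-transitions.
  qq = 1 ε-transition
  p|qq|r = 7 ε-transitions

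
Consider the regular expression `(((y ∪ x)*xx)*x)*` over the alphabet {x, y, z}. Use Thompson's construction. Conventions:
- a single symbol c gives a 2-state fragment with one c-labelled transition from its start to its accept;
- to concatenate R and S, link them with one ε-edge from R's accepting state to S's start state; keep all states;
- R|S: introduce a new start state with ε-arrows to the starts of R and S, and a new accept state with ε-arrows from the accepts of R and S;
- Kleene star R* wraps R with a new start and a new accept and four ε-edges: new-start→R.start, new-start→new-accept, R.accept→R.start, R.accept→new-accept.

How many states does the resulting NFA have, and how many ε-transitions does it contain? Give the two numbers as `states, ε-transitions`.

Per subexpression:
Each of the 5 symbol leaves contributes 2 states and 0 ε-transitions.
  y ∪ x → 6 states, 4 ε-transitions
  (y ∪ x)* → 8 states, 8 ε-transitions
  (y ∪ x)*xx → 12 states, 10 ε-transitions
  ((y ∪ x)*xx)* → 14 states, 14 ε-transitions
  ((y ∪ x)*xx)*x → 16 states, 15 ε-transitions
  (((y ∪ x)*xx)*x)* → 18 states, 19 ε-transitions

18, 19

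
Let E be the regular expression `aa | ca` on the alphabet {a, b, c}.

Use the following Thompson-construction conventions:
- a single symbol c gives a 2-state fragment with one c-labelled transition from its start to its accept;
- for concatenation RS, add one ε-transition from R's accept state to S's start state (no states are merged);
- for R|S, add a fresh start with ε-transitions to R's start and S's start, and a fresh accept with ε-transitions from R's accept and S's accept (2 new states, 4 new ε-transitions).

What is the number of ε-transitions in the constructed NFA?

By structural recursion:
Each of the 4 symbol leaves contributes 0 ε-transitions.
  aa : 1 ε-transition
  ca : 1 ε-transition
  aa | ca : 6 ε-transitions

6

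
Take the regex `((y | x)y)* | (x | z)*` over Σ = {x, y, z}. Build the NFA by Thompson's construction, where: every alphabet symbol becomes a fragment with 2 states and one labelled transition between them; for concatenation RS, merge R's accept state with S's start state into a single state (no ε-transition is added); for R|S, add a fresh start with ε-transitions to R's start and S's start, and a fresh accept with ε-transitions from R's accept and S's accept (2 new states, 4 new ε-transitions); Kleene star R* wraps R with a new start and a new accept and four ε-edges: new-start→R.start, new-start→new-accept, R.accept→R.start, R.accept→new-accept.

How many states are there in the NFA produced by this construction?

19

By structural recursion:
Each of the 5 symbol leaves contributes a 2-state fragment.
  y | x → 6 states
  (y | x)y → 7 states
  ((y | x)y)* → 9 states
  x | z → 6 states
  (x | z)* → 8 states
  ((y | x)y)* | (x | z)* → 19 states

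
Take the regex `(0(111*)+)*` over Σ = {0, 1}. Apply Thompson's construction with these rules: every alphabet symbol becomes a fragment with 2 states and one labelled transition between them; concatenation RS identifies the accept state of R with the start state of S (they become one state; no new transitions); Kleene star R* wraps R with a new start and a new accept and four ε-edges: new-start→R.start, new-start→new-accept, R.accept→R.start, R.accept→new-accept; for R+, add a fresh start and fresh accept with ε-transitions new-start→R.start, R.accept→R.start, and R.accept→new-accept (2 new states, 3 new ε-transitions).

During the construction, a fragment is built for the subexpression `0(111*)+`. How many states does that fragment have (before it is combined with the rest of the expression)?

Fragment for `0(111*)+`:
Each of the 4 symbol leaves contributes a 2-state fragment.
  1* → 4 states
  111* → 6 states
  (111*)+ → 8 states
  0(111*)+ → 9 states

9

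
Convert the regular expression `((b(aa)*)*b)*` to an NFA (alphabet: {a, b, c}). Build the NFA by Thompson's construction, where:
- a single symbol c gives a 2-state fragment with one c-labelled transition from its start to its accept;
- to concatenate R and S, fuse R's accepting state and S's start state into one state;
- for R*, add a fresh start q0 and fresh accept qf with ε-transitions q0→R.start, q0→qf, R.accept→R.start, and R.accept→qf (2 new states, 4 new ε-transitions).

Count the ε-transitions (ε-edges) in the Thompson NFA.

12

Recursing over subexpressions:
Each of the 4 symbol leaves contributes 0 ε-transitions.
  aa — 0 ε-transitions
  (aa)* — 4 ε-transitions
  b(aa)* — 4 ε-transitions
  (b(aa)*)* — 8 ε-transitions
  (b(aa)*)*b — 8 ε-transitions
  ((b(aa)*)*b)* — 12 ε-transitions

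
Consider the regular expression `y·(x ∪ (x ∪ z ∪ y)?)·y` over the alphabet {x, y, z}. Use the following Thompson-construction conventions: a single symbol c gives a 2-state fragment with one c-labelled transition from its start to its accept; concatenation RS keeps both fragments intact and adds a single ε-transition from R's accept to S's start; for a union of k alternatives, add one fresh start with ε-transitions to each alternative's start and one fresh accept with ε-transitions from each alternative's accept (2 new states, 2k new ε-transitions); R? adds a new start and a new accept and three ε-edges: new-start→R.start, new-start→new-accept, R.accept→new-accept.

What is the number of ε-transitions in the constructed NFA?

15

Recursing over subexpressions:
Each of the 6 symbol leaves contributes 0 ε-transitions.
  x ∪ z ∪ y : 6 ε-transitions
  (x ∪ z ∪ y)? : 9 ε-transitions
  x ∪ (x ∪ z ∪ y)? : 13 ε-transitions
  y·(x ∪ (x ∪ z ∪ y)?)·y : 15 ε-transitions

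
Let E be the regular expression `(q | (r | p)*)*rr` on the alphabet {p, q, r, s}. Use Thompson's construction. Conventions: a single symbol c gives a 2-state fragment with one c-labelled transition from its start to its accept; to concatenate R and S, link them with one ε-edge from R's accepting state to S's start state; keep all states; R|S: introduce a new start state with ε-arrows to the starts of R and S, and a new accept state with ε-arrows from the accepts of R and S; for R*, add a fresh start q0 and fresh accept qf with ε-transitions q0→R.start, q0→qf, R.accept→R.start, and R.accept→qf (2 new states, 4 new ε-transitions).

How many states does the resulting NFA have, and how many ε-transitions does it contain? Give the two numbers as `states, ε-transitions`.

Per subexpression:
Each of the 5 symbol leaves contributes 2 states and 0 ε-transitions.
  r | p — 6 states, 4 ε-transitions
  (r | p)* — 8 states, 8 ε-transitions
  q | (r | p)* — 12 states, 12 ε-transitions
  (q | (r | p)*)* — 14 states, 16 ε-transitions
  (q | (r | p)*)*rr — 18 states, 18 ε-transitions

18, 18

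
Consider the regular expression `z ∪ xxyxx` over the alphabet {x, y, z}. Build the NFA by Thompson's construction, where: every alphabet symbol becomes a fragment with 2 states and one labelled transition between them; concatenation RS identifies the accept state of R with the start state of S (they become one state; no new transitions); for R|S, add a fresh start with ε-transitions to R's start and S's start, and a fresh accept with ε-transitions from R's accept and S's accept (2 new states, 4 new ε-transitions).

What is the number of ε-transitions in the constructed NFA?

Building bottom-up:
Each of the 6 symbol leaves contributes 0 ε-transitions.
  xxyxx : 0 ε-transitions
  z ∪ xxyxx : 4 ε-transitions

4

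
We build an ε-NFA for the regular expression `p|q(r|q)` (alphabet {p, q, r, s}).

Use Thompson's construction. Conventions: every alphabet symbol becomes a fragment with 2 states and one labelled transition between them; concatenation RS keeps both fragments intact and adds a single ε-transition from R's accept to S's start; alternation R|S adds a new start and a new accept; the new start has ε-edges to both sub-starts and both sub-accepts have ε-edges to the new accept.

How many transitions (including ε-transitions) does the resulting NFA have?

Bottom-up over the parse tree:
Each of the 4 symbol leaves contributes 1 transition (1 symbol, 0 ε).
  r|q = 6 transitions (2 symbol, 4 ε)
  q(r|q) = 8 transitions (3 symbol, 5 ε)
  p|q(r|q) = 13 transitions (4 symbol, 9 ε)

13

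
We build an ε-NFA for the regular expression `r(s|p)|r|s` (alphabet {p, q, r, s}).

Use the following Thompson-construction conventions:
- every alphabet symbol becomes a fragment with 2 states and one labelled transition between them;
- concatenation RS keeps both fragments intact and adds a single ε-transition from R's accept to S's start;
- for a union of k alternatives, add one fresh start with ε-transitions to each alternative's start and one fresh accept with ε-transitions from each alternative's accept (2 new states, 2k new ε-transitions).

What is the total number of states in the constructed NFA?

14

Per subexpression:
Each of the 5 symbol leaves contributes a 2-state fragment.
  s|p : 6 states
  r(s|p) : 8 states
  r(s|p)|r|s : 14 states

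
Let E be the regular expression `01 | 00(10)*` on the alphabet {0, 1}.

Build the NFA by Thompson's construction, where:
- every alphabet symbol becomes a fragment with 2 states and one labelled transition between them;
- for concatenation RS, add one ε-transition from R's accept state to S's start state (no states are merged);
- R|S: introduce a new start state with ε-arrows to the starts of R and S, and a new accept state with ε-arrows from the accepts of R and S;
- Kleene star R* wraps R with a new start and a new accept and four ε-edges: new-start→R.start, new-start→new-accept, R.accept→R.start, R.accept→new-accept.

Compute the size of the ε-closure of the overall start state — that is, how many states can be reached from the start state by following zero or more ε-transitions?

3

Let C(F) = |ε-closure(F.start)| within fragment F, and note whether F accepts ε. Symbol fragments have C = 1 and do not accept ε. Then:
  01 → same as the first factor's closure: |closure| = 1
  10 → |closure| equals the left operand's closure size = 1 (its accept is not ε-reachable, so the closure stops there)
  (10)* → new start has ε-edges to the inner start and to the new accept, so |closure| = 2 + 1 = 3
  00(10)* → same as the first factor's closure: |closure| = 1
  01 | 00(10)* → new start ε-reaches every alternative's start; none of them accept ε, so the new accept is not reached: |closure| = 1 + 1 + 1 = 3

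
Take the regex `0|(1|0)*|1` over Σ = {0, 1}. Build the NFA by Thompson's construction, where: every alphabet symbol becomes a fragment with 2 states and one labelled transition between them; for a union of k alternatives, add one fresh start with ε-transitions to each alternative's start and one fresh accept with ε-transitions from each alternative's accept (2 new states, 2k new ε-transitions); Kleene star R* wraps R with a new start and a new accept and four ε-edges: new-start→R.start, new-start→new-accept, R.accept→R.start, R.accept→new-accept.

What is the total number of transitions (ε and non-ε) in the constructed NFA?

18

Bottom-up over the parse tree:
Each of the 4 symbol leaves contributes 1 transition (1 symbol, 0 ε).
  1|0 → 6 transitions (2 symbol, 4 ε)
  (1|0)* → 10 transitions (2 symbol, 8 ε)
  0|(1|0)*|1 → 18 transitions (4 symbol, 14 ε)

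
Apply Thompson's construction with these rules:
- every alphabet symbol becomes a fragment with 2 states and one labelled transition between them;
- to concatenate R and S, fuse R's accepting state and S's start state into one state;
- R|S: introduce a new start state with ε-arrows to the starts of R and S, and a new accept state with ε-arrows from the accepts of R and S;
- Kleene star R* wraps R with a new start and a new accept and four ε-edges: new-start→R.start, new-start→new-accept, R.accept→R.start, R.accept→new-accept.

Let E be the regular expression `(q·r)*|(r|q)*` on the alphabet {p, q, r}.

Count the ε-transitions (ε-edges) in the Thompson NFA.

By structural recursion:
Each of the 4 symbol leaves contributes 0 ε-transitions.
  q·r — 0 ε-transitions
  (q·r)* — 4 ε-transitions
  r|q — 4 ε-transitions
  (r|q)* — 8 ε-transitions
  (q·r)*|(r|q)* — 16 ε-transitions

16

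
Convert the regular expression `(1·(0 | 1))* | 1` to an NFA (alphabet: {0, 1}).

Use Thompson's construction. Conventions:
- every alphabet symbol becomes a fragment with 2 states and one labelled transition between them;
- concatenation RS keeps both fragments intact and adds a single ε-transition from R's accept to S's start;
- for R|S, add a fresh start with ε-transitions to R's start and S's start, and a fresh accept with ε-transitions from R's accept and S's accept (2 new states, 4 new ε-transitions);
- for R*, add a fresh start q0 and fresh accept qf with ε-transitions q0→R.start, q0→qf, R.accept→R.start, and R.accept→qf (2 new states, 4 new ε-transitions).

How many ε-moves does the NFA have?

By structural recursion:
Each of the 4 symbol leaves contributes 0 ε-transitions.
  0 | 1 = 4 ε-transitions
  1·(0 | 1) = 5 ε-transitions
  (1·(0 | 1))* = 9 ε-transitions
  (1·(0 | 1))* | 1 = 13 ε-transitions

13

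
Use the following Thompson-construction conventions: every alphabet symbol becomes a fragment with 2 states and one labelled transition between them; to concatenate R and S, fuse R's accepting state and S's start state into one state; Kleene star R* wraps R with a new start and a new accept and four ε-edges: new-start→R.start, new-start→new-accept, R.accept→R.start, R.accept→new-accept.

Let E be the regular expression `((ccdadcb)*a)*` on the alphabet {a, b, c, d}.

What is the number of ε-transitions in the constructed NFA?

8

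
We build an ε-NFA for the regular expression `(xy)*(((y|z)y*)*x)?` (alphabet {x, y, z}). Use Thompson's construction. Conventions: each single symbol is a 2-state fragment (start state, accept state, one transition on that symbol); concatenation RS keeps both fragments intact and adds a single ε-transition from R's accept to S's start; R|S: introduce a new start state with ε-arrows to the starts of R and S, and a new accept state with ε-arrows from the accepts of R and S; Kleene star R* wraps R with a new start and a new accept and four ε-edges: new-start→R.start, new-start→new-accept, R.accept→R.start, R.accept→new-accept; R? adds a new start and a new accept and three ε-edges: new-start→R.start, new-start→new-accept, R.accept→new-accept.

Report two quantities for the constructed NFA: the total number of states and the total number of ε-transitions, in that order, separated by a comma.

22, 23

Building bottom-up:
Each of the 6 symbol leaves contributes 2 states and 0 ε-transitions.
  xy = 4 states, 1 ε-transition
  (xy)* = 6 states, 5 ε-transitions
  y|z = 6 states, 4 ε-transitions
  y* = 4 states, 4 ε-transitions
  (y|z)y* = 10 states, 9 ε-transitions
  ((y|z)y*)* = 12 states, 13 ε-transitions
  ((y|z)y*)*x = 14 states, 14 ε-transitions
  (((y|z)y*)*x)? = 16 states, 17 ε-transitions
  (xy)*(((y|z)y*)*x)? = 22 states, 23 ε-transitions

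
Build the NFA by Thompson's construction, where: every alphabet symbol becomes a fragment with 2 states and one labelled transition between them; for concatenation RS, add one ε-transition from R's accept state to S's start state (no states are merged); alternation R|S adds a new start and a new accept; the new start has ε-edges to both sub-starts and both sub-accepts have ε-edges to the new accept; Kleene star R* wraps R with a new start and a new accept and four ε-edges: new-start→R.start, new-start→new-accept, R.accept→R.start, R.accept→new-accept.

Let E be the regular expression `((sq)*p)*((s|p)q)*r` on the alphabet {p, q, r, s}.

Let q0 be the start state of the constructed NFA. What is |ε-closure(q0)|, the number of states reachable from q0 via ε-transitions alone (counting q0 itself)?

Compute the ε-closure size of each fragment's start state recursively; a symbol fragment's start has no outgoing ε-edge, so its closure is just itself (size 1).
  sq : same as the first factor's closure: C = 1
  (sq)* : the star's fresh start ε-reaches both the body's start and the fresh accept: C = 2 + 1 = 3
  (sq)*p : the left operand accepts ε, so the closure extends into the next operand (via the concat ε-link); C = 3 + 1 = 4
  ((sq)*p)* : the star's fresh start ε-reaches both the body's start and the fresh accept: C = 2 + 4 = 6
  s|p : C = 1 + 1 + 1 = 3 (the new accept is not ε-reachable since no branch accepts ε)
  (s|p)q : C equals the left operand's closure size = 3 (its accept is not ε-reachable, so the closure stops there)
  ((s|p)q)* : new start has ε-edges to the inner start and to the new accept, so C = 2 + 3 = 5
  ((sq)*p)*((s|p)q)*r : the left operand accepts ε, so the closure extends into the next operand (via the concat ε-link); C = 6 + 5 + 1 = 12

12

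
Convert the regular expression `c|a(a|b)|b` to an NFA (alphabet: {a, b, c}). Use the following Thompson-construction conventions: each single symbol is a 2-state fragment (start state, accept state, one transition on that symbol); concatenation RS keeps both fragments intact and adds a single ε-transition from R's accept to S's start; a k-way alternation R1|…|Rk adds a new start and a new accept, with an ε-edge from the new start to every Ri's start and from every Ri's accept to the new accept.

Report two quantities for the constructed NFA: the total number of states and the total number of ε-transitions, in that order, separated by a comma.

By structural recursion:
Each of the 5 symbol leaves contributes 2 states and 0 ε-transitions.
  a|b = 6 states, 4 ε-transitions
  a(a|b) = 8 states, 5 ε-transitions
  c|a(a|b)|b = 14 states, 11 ε-transitions

14, 11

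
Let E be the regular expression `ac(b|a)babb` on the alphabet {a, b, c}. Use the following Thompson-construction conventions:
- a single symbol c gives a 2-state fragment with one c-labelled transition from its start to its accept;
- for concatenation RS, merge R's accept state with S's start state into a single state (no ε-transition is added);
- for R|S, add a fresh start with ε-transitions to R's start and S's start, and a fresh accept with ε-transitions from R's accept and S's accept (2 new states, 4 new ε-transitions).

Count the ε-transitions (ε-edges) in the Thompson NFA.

Per subexpression:
Each of the 8 symbol leaves contributes 0 ε-transitions.
  b|a = 4 ε-transitions
  ac(b|a)babb = 4 ε-transitions

4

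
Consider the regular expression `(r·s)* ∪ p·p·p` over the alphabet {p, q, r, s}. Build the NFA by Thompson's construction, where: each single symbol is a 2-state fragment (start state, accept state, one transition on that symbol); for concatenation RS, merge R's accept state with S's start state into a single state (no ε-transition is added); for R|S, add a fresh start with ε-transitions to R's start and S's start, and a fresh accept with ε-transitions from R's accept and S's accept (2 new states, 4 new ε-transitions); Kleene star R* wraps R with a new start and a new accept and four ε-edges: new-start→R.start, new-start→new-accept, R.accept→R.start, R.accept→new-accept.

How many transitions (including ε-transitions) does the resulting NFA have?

Recursing over subexpressions:
Each of the 5 symbol leaves contributes 1 transition (1 symbol, 0 ε).
  r·s : 2 transitions (2 symbol, 0 ε)
  (r·s)* : 6 transitions (2 symbol, 4 ε)
  p·p·p : 3 transitions (3 symbol, 0 ε)
  (r·s)* ∪ p·p·p : 13 transitions (5 symbol, 8 ε)

13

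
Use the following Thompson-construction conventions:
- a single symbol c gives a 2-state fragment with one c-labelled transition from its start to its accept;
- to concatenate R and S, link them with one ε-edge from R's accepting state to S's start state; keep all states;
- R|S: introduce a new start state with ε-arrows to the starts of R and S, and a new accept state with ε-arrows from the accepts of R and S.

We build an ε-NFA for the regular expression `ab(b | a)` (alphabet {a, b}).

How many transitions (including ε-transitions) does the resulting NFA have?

By structural recursion:
Each of the 4 symbol leaves contributes 1 transition (1 symbol, 0 ε).
  b | a — 6 transitions (2 symbol, 4 ε)
  ab(b | a) — 10 transitions (4 symbol, 6 ε)

10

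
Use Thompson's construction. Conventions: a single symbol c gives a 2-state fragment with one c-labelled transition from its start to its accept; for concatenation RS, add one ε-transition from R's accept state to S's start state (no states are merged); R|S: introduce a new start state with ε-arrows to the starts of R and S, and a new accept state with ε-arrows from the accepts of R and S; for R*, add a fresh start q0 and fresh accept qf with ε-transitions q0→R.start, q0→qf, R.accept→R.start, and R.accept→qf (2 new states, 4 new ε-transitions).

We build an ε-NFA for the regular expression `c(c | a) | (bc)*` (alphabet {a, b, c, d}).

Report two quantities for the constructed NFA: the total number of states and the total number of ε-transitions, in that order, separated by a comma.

16, 14

Recursing over subexpressions:
Each of the 5 symbol leaves contributes 2 states and 0 ε-transitions.
  c | a → 6 states, 4 ε-transitions
  c(c | a) → 8 states, 5 ε-transitions
  bc → 4 states, 1 ε-transition
  (bc)* → 6 states, 5 ε-transitions
  c(c | a) | (bc)* → 16 states, 14 ε-transitions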